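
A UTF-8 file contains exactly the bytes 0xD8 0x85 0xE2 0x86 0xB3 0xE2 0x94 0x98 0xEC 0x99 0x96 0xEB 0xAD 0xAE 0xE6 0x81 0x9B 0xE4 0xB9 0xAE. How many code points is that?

7

Byte at offset 0: 0xD8 = 11011000 → 2-byte char (#1). Advance 2.
Byte at offset 2: 0xE2 = 11100010 → 3-byte char (#2). Advance 3.
Byte at offset 5: 0xE2 = 11100010 → 3-byte char (#3). Advance 3.
Byte at offset 8: 0xEC = 11101100 → 3-byte char (#4). Advance 3.
Byte at offset 11: 0xEB = 11101011 → 3-byte char (#5). Advance 3.
Byte at offset 14: 0xE6 = 11100110 → 3-byte char (#6). Advance 3.
Byte at offset 17: 0xE4 = 11100100 → 3-byte char (#7). Advance 3.
Reached end at offset 20 after 7 code points.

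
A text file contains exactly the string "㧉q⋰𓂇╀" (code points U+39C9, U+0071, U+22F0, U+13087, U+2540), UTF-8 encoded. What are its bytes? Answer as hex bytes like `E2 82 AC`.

E3 A7 89 71 E2 8B B0 F0 93 82 87 E2 95 80

U+39C9: 3-byte form → E3 A7 89.
U+0071: 1-byte form → 71.
U+22F0: 3-byte form → E2 8B B0.
U+13087: 4-byte form → F0 93 82 87.
U+2540: 3-byte form → E2 95 80.
Concatenated (14 bytes): E3 A7 89 71 E2 8B B0 F0 93 82 87 E2 95 80.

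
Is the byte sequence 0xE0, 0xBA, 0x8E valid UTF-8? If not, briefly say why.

Leading byte 0xE0 = 11100000 → 3-byte form.
Continuation bytes 0xBA=10111010, 0x8E=10001110 all match 10xxxxxx.
Decoded value 0xE8E is ≥ 0x800 (shortest form) and not a surrogate.

valid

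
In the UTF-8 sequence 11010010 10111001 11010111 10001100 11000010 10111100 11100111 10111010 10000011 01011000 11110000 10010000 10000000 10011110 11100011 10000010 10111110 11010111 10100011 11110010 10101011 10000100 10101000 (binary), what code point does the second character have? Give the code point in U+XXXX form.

U+05CC

Offset 0: leading byte 0xD2 = 11010010 → 2-byte char #1 = D2 B9.
Offset 2: leading byte 0xD7 = 11010111 → 2-byte char #2 = D7 8C.
Leading byte 0xD7 = 11010111 matches 110xxxxx → 2-byte sequence.
Byte 1: 0xD7 = 11010111, payload 10111 (5 bits).
Byte 2: 0x8C = 10001100 (10xxxxxx ✓), payload 001100.
Concatenate: 10111001100 = 0x5CC (11 bits → U+05CC).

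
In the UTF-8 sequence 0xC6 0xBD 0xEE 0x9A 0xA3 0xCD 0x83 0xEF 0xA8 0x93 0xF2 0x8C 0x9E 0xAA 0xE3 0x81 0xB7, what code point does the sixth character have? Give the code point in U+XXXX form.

U+3077

Offset 0: leading byte 0xC6 = 11000110 → 2-byte char #1 = C6 BD.
Offset 2: leading byte 0xEE = 11101110 → 3-byte char #2 = EE 9A A3.
Offset 5: leading byte 0xCD = 11001101 → 2-byte char #3 = CD 83.
Offset 7: leading byte 0xEF = 11101111 → 3-byte char #4 = EF A8 93.
Offset 10: leading byte 0xF2 = 11110010 → 4-byte char #5 = F2 8C 9E AA.
Offset 14: leading byte 0xE3 = 11100011 → 3-byte char #6 = E3 81 B7.
Leading byte 0xE3 = 11100011 matches 1110xxxx → 3-byte sequence.
Byte 1: 0xE3 = 11100011, payload 0011 (4 bits).
Byte 2: 0x81 = 10000001 (10xxxxxx ✓), payload 000001.
Byte 3: 0xB7 = 10110111 (10xxxxxx ✓), payload 110111.
Concatenate: 0011000001110111 = 0x3077 (16 bits → U+3077).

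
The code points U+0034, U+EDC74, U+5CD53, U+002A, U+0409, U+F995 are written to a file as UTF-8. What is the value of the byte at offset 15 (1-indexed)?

0x95

1-indexed offset 15 is 0-indexed offset 14.
U+0034 → 1-byte form 34 at offsets 0–0.
U+EDC74 → 4-byte form F3 AD B1 B4 at offsets 1–4.
U+5CD53 → 4-byte form F1 9C B5 93 at offsets 5–8.
U+002A → 1-byte form 2A at offsets 9–9.
U+0409 → 2-byte form D0 89 at offsets 10–11.
U+F995 → 3-byte form EF A6 95 at offsets 12–14.
Offset 14 falls in char 6's range; it's byte 3 of EF A6 95 = 0x95.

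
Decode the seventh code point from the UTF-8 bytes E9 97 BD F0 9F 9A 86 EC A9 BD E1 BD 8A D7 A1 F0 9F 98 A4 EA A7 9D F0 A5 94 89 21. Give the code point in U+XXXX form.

Offset 0: leading byte 0xE9 = 11101001 → 3-byte char #1 = E9 97 BD.
Offset 3: leading byte 0xF0 = 11110000 → 4-byte char #2 = F0 9F 9A 86.
Offset 7: leading byte 0xEC = 11101100 → 3-byte char #3 = EC A9 BD.
Offset 10: leading byte 0xE1 = 11100001 → 3-byte char #4 = E1 BD 8A.
Offset 13: leading byte 0xD7 = 11010111 → 2-byte char #5 = D7 A1.
Offset 15: leading byte 0xF0 = 11110000 → 4-byte char #6 = F0 9F 98 A4.
Offset 19: leading byte 0xEA = 11101010 → 3-byte char #7 = EA A7 9D.
Leading byte 0xEA = 11101010 matches 1110xxxx → 3-byte sequence.
Byte 1: 0xEA = 11101010, payload 1010 (4 bits).
Byte 2: 0xA7 = 10100111 (10xxxxxx ✓), payload 100111.
Byte 3: 0x9D = 10011101 (10xxxxxx ✓), payload 011101.
Concatenate: 1010100111011101 = 0xA9DD (16 bits → U+A9DD).

U+A9DD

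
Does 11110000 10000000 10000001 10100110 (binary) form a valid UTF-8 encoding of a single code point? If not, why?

invalid (overlong encoding)

Leading byte 0xF0 = 11110000 → 4-byte form.
Continuation bytes all match 10xxxxxx. Payload decodes to 0x66.
But 0x66 < 0x10000, the minimum for a 4-byte sequence — this is an overlong encoding.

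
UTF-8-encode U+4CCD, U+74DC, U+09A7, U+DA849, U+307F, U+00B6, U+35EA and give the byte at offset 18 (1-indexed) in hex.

0xB6

1-indexed offset 18 is 0-indexed offset 17.
U+4CCD → 3-byte form E4 B3 8D at offsets 0–2.
U+74DC → 3-byte form E7 93 9C at offsets 3–5.
U+09A7 → 3-byte form E0 A6 A7 at offsets 6–8.
U+DA849 → 4-byte form F3 9A A1 89 at offsets 9–12.
U+307F → 3-byte form E3 81 BF at offsets 13–15.
U+00B6 → 2-byte form C2 B6 at offsets 16–17.
Offset 17 falls in char 6's range; it's byte 2 of C2 B6 = 0xB6.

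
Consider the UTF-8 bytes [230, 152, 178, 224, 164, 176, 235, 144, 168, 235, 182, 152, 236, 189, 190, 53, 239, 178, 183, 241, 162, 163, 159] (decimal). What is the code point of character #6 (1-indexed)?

U+0035

Offset 0: leading byte 0xE6 = 11100110 → 3-byte char #1 = E6 98 B2.
Offset 3: leading byte 0xE0 = 11100000 → 3-byte char #2 = E0 A4 B0.
Offset 6: leading byte 0xEB = 11101011 → 3-byte char #3 = EB 90 A8.
Offset 9: leading byte 0xEB = 11101011 → 3-byte char #4 = EB B6 98.
Offset 12: leading byte 0xEC = 11101100 → 3-byte char #5 = EC BD BE.
Offset 15: leading byte 0x35 = 00110101 → 1-byte char #6 = 35.
Leading byte 0x35 = 00110101 matches 0xxxxxxx → 1-byte sequence.
Byte 1: 0x35 = 00110101, payload 0110101 (7 bits).
Concatenate: 0110101 = 0x35 (7 bits → U+0035).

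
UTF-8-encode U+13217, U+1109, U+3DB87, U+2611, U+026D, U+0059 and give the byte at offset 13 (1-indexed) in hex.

1-indexed offset 13 is 0-indexed offset 12.
U+13217 → 4-byte form F0 93 88 97 at offsets 0–3.
U+1109 → 3-byte form E1 84 89 at offsets 4–6.
U+3DB87 → 4-byte form F0 BD AE 87 at offsets 7–10.
U+2611 → 3-byte form E2 98 91 at offsets 11–13.
Offset 12 falls in char 4's range; it's byte 2 of E2 98 91 = 0x98.

0x98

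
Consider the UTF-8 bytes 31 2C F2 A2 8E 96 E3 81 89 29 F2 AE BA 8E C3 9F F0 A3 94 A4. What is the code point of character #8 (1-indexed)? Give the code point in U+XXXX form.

U+23524

Offset 0: leading byte 0x31 = 00110001 → 1-byte char #1 = 31.
Offset 1: leading byte 0x2C = 00101100 → 1-byte char #2 = 2C.
Offset 2: leading byte 0xF2 = 11110010 → 4-byte char #3 = F2 A2 8E 96.
Offset 6: leading byte 0xE3 = 11100011 → 3-byte char #4 = E3 81 89.
Offset 9: leading byte 0x29 = 00101001 → 1-byte char #5 = 29.
Offset 10: leading byte 0xF2 = 11110010 → 4-byte char #6 = F2 AE BA 8E.
Offset 14: leading byte 0xC3 = 11000011 → 2-byte char #7 = C3 9F.
Offset 16: leading byte 0xF0 = 11110000 → 4-byte char #8 = F0 A3 94 A4.
Leading byte 0xF0 = 11110000 matches 11110xxx → 4-byte sequence.
Byte 1: 0xF0 = 11110000, payload 000 (3 bits).
Byte 2: 0xA3 = 10100011 (10xxxxxx ✓), payload 100011.
Byte 3: 0x94 = 10010100 (10xxxxxx ✓), payload 010100.
Byte 4: 0xA4 = 10100100 (10xxxxxx ✓), payload 100100.
Concatenate: 000100011010100100100 = 0x23524 (21 bits → U+23524).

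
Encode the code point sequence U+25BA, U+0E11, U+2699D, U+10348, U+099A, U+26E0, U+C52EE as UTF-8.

E2 96 BA E0 B8 91 F0 A6 A6 9D F0 90 8D 88 E0 A6 9A E2 9B A0 F3 85 8B AE

U+25BA: 3-byte form → E2 96 BA.
U+0E11: 3-byte form → E0 B8 91.
U+2699D: 4-byte form → F0 A6 A6 9D.
U+10348: 4-byte form → F0 90 8D 88.
U+099A: 3-byte form → E0 A6 9A.
U+26E0: 3-byte form → E2 9B A0.
U+C52EE: 4-byte form → F3 85 8B AE.
Concatenated (24 bytes): E2 96 BA E0 B8 91 F0 A6 A6 9D F0 90 8D 88 E0 A6 9A E2 9B A0 F3 85 8B AE.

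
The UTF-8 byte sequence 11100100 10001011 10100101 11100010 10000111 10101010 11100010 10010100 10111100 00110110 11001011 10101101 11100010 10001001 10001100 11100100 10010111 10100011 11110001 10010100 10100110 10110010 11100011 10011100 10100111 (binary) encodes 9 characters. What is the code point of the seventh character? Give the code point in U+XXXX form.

U+45E3

Offset 0: leading byte 0xE4 = 11100100 → 3-byte char #1 = E4 8B A5.
Offset 3: leading byte 0xE2 = 11100010 → 3-byte char #2 = E2 87 AA.
Offset 6: leading byte 0xE2 = 11100010 → 3-byte char #3 = E2 94 BC.
Offset 9: leading byte 0x36 = 00110110 → 1-byte char #4 = 36.
Offset 10: leading byte 0xCB = 11001011 → 2-byte char #5 = CB AD.
Offset 12: leading byte 0xE2 = 11100010 → 3-byte char #6 = E2 89 8C.
Offset 15: leading byte 0xE4 = 11100100 → 3-byte char #7 = E4 97 A3.
Leading byte 0xE4 = 11100100 matches 1110xxxx → 3-byte sequence.
Byte 1: 0xE4 = 11100100, payload 0100 (4 bits).
Byte 2: 0x97 = 10010111 (10xxxxxx ✓), payload 010111.
Byte 3: 0xA3 = 10100011 (10xxxxxx ✓), payload 100011.
Concatenate: 0100010111100011 = 0x45E3 (16 bits → U+45E3).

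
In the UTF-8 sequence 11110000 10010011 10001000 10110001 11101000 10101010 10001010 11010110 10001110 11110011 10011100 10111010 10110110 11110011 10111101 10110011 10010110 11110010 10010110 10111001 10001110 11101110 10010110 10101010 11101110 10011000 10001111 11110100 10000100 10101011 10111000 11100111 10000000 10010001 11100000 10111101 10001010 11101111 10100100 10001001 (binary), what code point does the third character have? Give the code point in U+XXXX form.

U+058E

Offset 0: leading byte 0xF0 = 11110000 → 4-byte char #1 = F0 93 88 B1.
Offset 4: leading byte 0xE8 = 11101000 → 3-byte char #2 = E8 AA 8A.
Offset 7: leading byte 0xD6 = 11010110 → 2-byte char #3 = D6 8E.
Leading byte 0xD6 = 11010110 matches 110xxxxx → 2-byte sequence.
Byte 1: 0xD6 = 11010110, payload 10110 (5 bits).
Byte 2: 0x8E = 10001110 (10xxxxxx ✓), payload 001110.
Concatenate: 10110001110 = 0x58E (11 bits → U+058E).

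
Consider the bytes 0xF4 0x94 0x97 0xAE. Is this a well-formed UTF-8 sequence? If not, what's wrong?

invalid (encodes a value above U+10FFFF)

Leading byte 0xF4 = 11110100 → 4-byte form.
Payload = 0x1145EE, which exceeds U+10FFFF, the maximum Unicode code point. (Leading bytes F5–FF, or F4 followed by ≥ 0x90, are invalid.)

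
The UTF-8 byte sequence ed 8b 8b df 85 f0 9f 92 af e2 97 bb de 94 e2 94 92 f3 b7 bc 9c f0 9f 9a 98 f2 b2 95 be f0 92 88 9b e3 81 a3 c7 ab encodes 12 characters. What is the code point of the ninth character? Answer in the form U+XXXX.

Offset 0: leading byte 0xED = 11101101 → 3-byte char #1 = ED 8B 8B.
Offset 3: leading byte 0xDF = 11011111 → 2-byte char #2 = DF 85.
Offset 5: leading byte 0xF0 = 11110000 → 4-byte char #3 = F0 9F 92 AF.
Offset 9: leading byte 0xE2 = 11100010 → 3-byte char #4 = E2 97 BB.
Offset 12: leading byte 0xDE = 11011110 → 2-byte char #5 = DE 94.
Offset 14: leading byte 0xE2 = 11100010 → 3-byte char #6 = E2 94 92.
Offset 17: leading byte 0xF3 = 11110011 → 4-byte char #7 = F3 B7 BC 9C.
Offset 21: leading byte 0xF0 = 11110000 → 4-byte char #8 = F0 9F 9A 98.
Offset 25: leading byte 0xF2 = 11110010 → 4-byte char #9 = F2 B2 95 BE.
Leading byte 0xF2 = 11110010 matches 11110xxx → 4-byte sequence.
Byte 1: 0xF2 = 11110010, payload 010 (3 bits).
Byte 2: 0xB2 = 10110010 (10xxxxxx ✓), payload 110010.
Byte 3: 0x95 = 10010101 (10xxxxxx ✓), payload 010101.
Byte 4: 0xBE = 10111110 (10xxxxxx ✓), payload 111110.
Concatenate: 010110010010101111110 = 0xB257E (21 bits → U+B257E).

U+B257E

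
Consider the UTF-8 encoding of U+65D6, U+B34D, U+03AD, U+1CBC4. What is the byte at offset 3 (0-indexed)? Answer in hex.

0xEB

U+65D6 → 3-byte form E6 97 96 at offsets 0–2.
U+B34D → 3-byte form EB 8D 8D at offsets 3–5.
Offset 3 falls in char 2's range; it's byte 1 of EB 8D 8D = 0xEB.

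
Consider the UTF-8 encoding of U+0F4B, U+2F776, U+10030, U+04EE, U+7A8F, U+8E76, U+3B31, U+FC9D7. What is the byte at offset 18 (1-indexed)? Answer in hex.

0xB9

1-indexed offset 18 is 0-indexed offset 17.
U+0F4B → 3-byte form E0 BD 8B at offsets 0–2.
U+2F776 → 4-byte form F0 AF 9D B6 at offsets 3–6.
U+10030 → 4-byte form F0 90 80 B0 at offsets 7–10.
U+04EE → 2-byte form D3 AE at offsets 11–12.
U+7A8F → 3-byte form E7 AA 8F at offsets 13–15.
U+8E76 → 3-byte form E8 B9 B6 at offsets 16–18.
Offset 17 falls in char 6's range; it's byte 2 of E8 B9 B6 = 0xB9.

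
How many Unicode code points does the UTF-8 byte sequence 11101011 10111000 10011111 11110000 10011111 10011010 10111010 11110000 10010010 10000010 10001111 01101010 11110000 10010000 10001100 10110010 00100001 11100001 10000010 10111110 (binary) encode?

7

Byte at offset 0: 0xEB = 11101011 → 3-byte char (#1). Advance 3.
Byte at offset 3: 0xF0 = 11110000 → 4-byte char (#2). Advance 4.
Byte at offset 7: 0xF0 = 11110000 → 4-byte char (#3). Advance 4.
Byte at offset 11: 0x6A = 01101010 → 1-byte char (#4). Advance 1.
Byte at offset 12: 0xF0 = 11110000 → 4-byte char (#5). Advance 4.
Byte at offset 16: 0x21 = 00100001 → 1-byte char (#6). Advance 1.
Byte at offset 17: 0xE1 = 11100001 → 3-byte char (#7). Advance 3.
Reached end at offset 20 after 7 code points.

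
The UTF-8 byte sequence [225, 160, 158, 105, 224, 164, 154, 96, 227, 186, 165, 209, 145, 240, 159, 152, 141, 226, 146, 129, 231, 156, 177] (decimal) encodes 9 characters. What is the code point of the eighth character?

Offset 0: leading byte 0xE1 = 11100001 → 3-byte char #1 = E1 A0 9E.
Offset 3: leading byte 0x69 = 01101001 → 1-byte char #2 = 69.
Offset 4: leading byte 0xE0 = 11100000 → 3-byte char #3 = E0 A4 9A.
Offset 7: leading byte 0x60 = 01100000 → 1-byte char #4 = 60.
Offset 8: leading byte 0xE3 = 11100011 → 3-byte char #5 = E3 BA A5.
Offset 11: leading byte 0xD1 = 11010001 → 2-byte char #6 = D1 91.
Offset 13: leading byte 0xF0 = 11110000 → 4-byte char #7 = F0 9F 98 8D.
Offset 17: leading byte 0xE2 = 11100010 → 3-byte char #8 = E2 92 81.
Leading byte 0xE2 = 11100010 matches 1110xxxx → 3-byte sequence.
Byte 1: 0xE2 = 11100010, payload 0010 (4 bits).
Byte 2: 0x92 = 10010010 (10xxxxxx ✓), payload 010010.
Byte 3: 0x81 = 10000001 (10xxxxxx ✓), payload 000001.
Concatenate: 0010010010000001 = 0x2481 (16 bits → U+2481).

U+2481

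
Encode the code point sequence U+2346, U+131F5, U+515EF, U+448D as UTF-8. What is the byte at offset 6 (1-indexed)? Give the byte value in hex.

0x87

1-indexed offset 6 is 0-indexed offset 5.
U+2346 → 3-byte form E2 8D 86 at offsets 0–2.
U+131F5 → 4-byte form F0 93 87 B5 at offsets 3–6.
Offset 5 falls in char 2's range; it's byte 3 of F0 93 87 B5 = 0x87.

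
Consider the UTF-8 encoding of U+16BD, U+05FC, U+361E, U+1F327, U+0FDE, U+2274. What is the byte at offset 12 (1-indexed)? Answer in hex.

0xA7

1-indexed offset 12 is 0-indexed offset 11.
U+16BD → 3-byte form E1 9A BD at offsets 0–2.
U+05FC → 2-byte form D7 BC at offsets 3–4.
U+361E → 3-byte form E3 98 9E at offsets 5–7.
U+1F327 → 4-byte form F0 9F 8C A7 at offsets 8–11.
Offset 11 falls in char 4's range; it's byte 4 of F0 9F 8C A7 = 0xA7.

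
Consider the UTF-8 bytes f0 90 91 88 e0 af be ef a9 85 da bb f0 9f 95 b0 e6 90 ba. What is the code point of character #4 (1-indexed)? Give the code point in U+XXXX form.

Offset 0: leading byte 0xF0 = 11110000 → 4-byte char #1 = F0 90 91 88.
Offset 4: leading byte 0xE0 = 11100000 → 3-byte char #2 = E0 AF BE.
Offset 7: leading byte 0xEF = 11101111 → 3-byte char #3 = EF A9 85.
Offset 10: leading byte 0xDA = 11011010 → 2-byte char #4 = DA BB.
Leading byte 0xDA = 11011010 matches 110xxxxx → 2-byte sequence.
Byte 1: 0xDA = 11011010, payload 11010 (5 bits).
Byte 2: 0xBB = 10111011 (10xxxxxx ✓), payload 111011.
Concatenate: 11010111011 = 0x6BB (11 bits → U+06BB).

U+06BB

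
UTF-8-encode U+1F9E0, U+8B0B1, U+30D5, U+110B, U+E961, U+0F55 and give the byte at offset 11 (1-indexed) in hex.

1-indexed offset 11 is 0-indexed offset 10.
U+1F9E0 → 4-byte form F0 9F A7 A0 at offsets 0–3.
U+8B0B1 → 4-byte form F2 8B 82 B1 at offsets 4–7.
U+30D5 → 3-byte form E3 83 95 at offsets 8–10.
Offset 10 falls in char 3's range; it's byte 3 of E3 83 95 = 0x95.

0x95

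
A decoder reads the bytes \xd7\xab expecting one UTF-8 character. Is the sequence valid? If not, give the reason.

valid

Leading byte 0xD7 = 11010111 → 2-byte form.
Continuation bytes 0xAB=10101011 all match 10xxxxxx.
Decoded value 0x5EB is ≥ 0x80 (shortest form) and not a surrogate.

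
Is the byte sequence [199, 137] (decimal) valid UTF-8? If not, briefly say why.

valid

Leading byte 0xC7 = 11000111 → 2-byte form.
Continuation bytes 0x89=10001001 all match 10xxxxxx.
Decoded value 0x1C9 is ≥ 0x80 (shortest form) and not a surrogate.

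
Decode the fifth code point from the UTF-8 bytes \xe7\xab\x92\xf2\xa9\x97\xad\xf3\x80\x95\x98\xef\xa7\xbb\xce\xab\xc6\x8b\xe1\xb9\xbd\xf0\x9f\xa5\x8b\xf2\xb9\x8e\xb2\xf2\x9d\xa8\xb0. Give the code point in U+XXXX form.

U+03AB

Offset 0: leading byte 0xE7 = 11100111 → 3-byte char #1 = E7 AB 92.
Offset 3: leading byte 0xF2 = 11110010 → 4-byte char #2 = F2 A9 97 AD.
Offset 7: leading byte 0xF3 = 11110011 → 4-byte char #3 = F3 80 95 98.
Offset 11: leading byte 0xEF = 11101111 → 3-byte char #4 = EF A7 BB.
Offset 14: leading byte 0xCE = 11001110 → 2-byte char #5 = CE AB.
Leading byte 0xCE = 11001110 matches 110xxxxx → 2-byte sequence.
Byte 1: 0xCE = 11001110, payload 01110 (5 bits).
Byte 2: 0xAB = 10101011 (10xxxxxx ✓), payload 101011.
Concatenate: 01110101011 = 0x3AB (11 bits → U+03AB).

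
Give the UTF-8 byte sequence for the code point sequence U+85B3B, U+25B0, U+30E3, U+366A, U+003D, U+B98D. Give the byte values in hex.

U+85B3B: 4-byte form → F2 85 AC BB.
U+25B0: 3-byte form → E2 96 B0.
U+30E3: 3-byte form → E3 83 A3.
U+366A: 3-byte form → E3 99 AA.
U+003D: 1-byte form → 3D.
U+B98D: 3-byte form → EB A6 8D.
Concatenated (17 bytes): F2 85 AC BB E2 96 B0 E3 83 A3 E3 99 AA 3D EB A6 8D.

F2 85 AC BB E2 96 B0 E3 83 A3 E3 99 AA 3D EB A6 8D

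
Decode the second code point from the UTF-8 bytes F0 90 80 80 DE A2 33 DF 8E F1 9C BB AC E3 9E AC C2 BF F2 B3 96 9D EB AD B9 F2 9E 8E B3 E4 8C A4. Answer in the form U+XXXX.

U+07A2

Offset 0: leading byte 0xF0 = 11110000 → 4-byte char #1 = F0 90 80 80.
Offset 4: leading byte 0xDE = 11011110 → 2-byte char #2 = DE A2.
Leading byte 0xDE = 11011110 matches 110xxxxx → 2-byte sequence.
Byte 1: 0xDE = 11011110, payload 11110 (5 bits).
Byte 2: 0xA2 = 10100010 (10xxxxxx ✓), payload 100010.
Concatenate: 11110100010 = 0x7A2 (11 bits → U+07A2).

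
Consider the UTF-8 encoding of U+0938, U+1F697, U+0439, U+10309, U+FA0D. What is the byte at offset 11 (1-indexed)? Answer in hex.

1-indexed offset 11 is 0-indexed offset 10.
U+0938 → 3-byte form E0 A4 B8 at offsets 0–2.
U+1F697 → 4-byte form F0 9F 9A 97 at offsets 3–6.
U+0439 → 2-byte form D0 B9 at offsets 7–8.
U+10309 → 4-byte form F0 90 8C 89 at offsets 9–12.
Offset 10 falls in char 4's range; it's byte 2 of F0 90 8C 89 = 0x90.

0x90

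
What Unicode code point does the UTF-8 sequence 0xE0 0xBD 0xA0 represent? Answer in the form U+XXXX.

U+0F60

Leading byte 0xE0 = 11100000 matches 1110xxxx → 3-byte sequence.
Byte 1: 0xE0 = 11100000, payload 0000 (4 bits).
Byte 2: 0xBD = 10111101 (10xxxxxx ✓), payload 111101.
Byte 3: 0xA0 = 10100000 (10xxxxxx ✓), payload 100000.
Concatenate: 0000111101100000 = 0xF60 (16 bits → U+0F60).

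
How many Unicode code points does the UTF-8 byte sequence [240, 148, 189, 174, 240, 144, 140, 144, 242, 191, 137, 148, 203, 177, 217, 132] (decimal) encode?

5

Byte at offset 0: 0xF0 = 11110000 → 4-byte char (#1). Advance 4.
Byte at offset 4: 0xF0 = 11110000 → 4-byte char (#2). Advance 4.
Byte at offset 8: 0xF2 = 11110010 → 4-byte char (#3). Advance 4.
Byte at offset 12: 0xCB = 11001011 → 2-byte char (#4). Advance 2.
Byte at offset 14: 0xD9 = 11011001 → 2-byte char (#5). Advance 2.
Reached end at offset 16 after 5 code points.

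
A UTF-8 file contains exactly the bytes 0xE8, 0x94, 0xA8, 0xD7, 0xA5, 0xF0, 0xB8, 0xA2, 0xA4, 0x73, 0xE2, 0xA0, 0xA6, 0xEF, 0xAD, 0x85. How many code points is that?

Byte at offset 0: 0xE8 = 11101000 → 3-byte char (#1). Advance 3.
Byte at offset 3: 0xD7 = 11010111 → 2-byte char (#2). Advance 2.
Byte at offset 5: 0xF0 = 11110000 → 4-byte char (#3). Advance 4.
Byte at offset 9: 0x73 = 01110011 → 1-byte char (#4). Advance 1.
Byte at offset 10: 0xE2 = 11100010 → 3-byte char (#5). Advance 3.
Byte at offset 13: 0xEF = 11101111 → 3-byte char (#6). Advance 3.
Reached end at offset 16 after 6 code points.

6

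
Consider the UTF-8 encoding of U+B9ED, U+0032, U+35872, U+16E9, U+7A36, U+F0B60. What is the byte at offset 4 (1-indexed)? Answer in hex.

1-indexed offset 4 is 0-indexed offset 3.
U+B9ED → 3-byte form EB A7 AD at offsets 0–2.
U+0032 → 1-byte form 32 at offsets 3–3.
Offset 3 falls in char 2's range; it's byte 1 of 32 = 0x32.

0x32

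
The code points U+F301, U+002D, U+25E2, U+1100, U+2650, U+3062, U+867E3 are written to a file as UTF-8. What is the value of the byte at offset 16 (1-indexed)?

1-indexed offset 16 is 0-indexed offset 15.
U+F301 → 3-byte form EF 8C 81 at offsets 0–2.
U+002D → 1-byte form 2D at offsets 3–3.
U+25E2 → 3-byte form E2 97 A2 at offsets 4–6.
U+1100 → 3-byte form E1 84 80 at offsets 7–9.
U+2650 → 3-byte form E2 99 90 at offsets 10–12.
U+3062 → 3-byte form E3 81 A2 at offsets 13–15.
Offset 15 falls in char 6's range; it's byte 3 of E3 81 A2 = 0xA2.

0xA2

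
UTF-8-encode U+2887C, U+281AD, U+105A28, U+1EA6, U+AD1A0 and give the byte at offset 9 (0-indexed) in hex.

0x85

U+2887C → 4-byte form F0 A8 A1 BC at offsets 0–3.
U+281AD → 4-byte form F0 A8 86 AD at offsets 4–7.
U+105A28 → 4-byte form F4 85 A8 A8 at offsets 8–11.
Offset 9 falls in char 3's range; it's byte 2 of F4 85 A8 A8 = 0x85.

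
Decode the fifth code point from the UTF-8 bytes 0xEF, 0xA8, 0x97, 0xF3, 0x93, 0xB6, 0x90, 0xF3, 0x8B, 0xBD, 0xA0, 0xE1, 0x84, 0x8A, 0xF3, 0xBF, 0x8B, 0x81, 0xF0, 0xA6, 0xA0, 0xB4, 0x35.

U+FF2C1

Offset 0: leading byte 0xEF = 11101111 → 3-byte char #1 = EF A8 97.
Offset 3: leading byte 0xF3 = 11110011 → 4-byte char #2 = F3 93 B6 90.
Offset 7: leading byte 0xF3 = 11110011 → 4-byte char #3 = F3 8B BD A0.
Offset 11: leading byte 0xE1 = 11100001 → 3-byte char #4 = E1 84 8A.
Offset 14: leading byte 0xF3 = 11110011 → 4-byte char #5 = F3 BF 8B 81.
Leading byte 0xF3 = 11110011 matches 11110xxx → 4-byte sequence.
Byte 1: 0xF3 = 11110011, payload 011 (3 bits).
Byte 2: 0xBF = 10111111 (10xxxxxx ✓), payload 111111.
Byte 3: 0x8B = 10001011 (10xxxxxx ✓), payload 001011.
Byte 4: 0x81 = 10000001 (10xxxxxx ✓), payload 000001.
Concatenate: 011111111001011000001 = 0xFF2C1 (21 bits → U+FF2C1).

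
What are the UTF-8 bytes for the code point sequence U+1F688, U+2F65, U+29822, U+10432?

U+1F688: 4-byte form → F0 9F 9A 88.
U+2F65: 3-byte form → E2 BD A5.
U+29822: 4-byte form → F0 A9 A0 A2.
U+10432: 4-byte form → F0 90 90 B2.
Concatenated (15 bytes): F0 9F 9A 88 E2 BD A5 F0 A9 A0 A2 F0 90 90 B2.

F0 9F 9A 88 E2 BD A5 F0 A9 A0 A2 F0 90 90 B2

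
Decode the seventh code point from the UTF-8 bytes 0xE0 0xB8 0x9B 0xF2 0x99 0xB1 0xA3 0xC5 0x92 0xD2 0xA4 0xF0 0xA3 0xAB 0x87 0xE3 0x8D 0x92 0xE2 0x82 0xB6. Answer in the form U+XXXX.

U+20B6

Offset 0: leading byte 0xE0 = 11100000 → 3-byte char #1 = E0 B8 9B.
Offset 3: leading byte 0xF2 = 11110010 → 4-byte char #2 = F2 99 B1 A3.
Offset 7: leading byte 0xC5 = 11000101 → 2-byte char #3 = C5 92.
Offset 9: leading byte 0xD2 = 11010010 → 2-byte char #4 = D2 A4.
Offset 11: leading byte 0xF0 = 11110000 → 4-byte char #5 = F0 A3 AB 87.
Offset 15: leading byte 0xE3 = 11100011 → 3-byte char #6 = E3 8D 92.
Offset 18: leading byte 0xE2 = 11100010 → 3-byte char #7 = E2 82 B6.
Leading byte 0xE2 = 11100010 matches 1110xxxx → 3-byte sequence.
Byte 1: 0xE2 = 11100010, payload 0010 (4 bits).
Byte 2: 0x82 = 10000010 (10xxxxxx ✓), payload 000010.
Byte 3: 0xB6 = 10110110 (10xxxxxx ✓), payload 110110.
Concatenate: 0010000010110110 = 0x20B6 (16 bits → U+20B6).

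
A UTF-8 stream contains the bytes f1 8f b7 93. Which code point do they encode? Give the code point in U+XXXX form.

Leading byte 0xF1 = 11110001 matches 11110xxx → 4-byte sequence.
Byte 1: 0xF1 = 11110001, payload 001 (3 bits).
Byte 2: 0x8F = 10001111 (10xxxxxx ✓), payload 001111.
Byte 3: 0xB7 = 10110111 (10xxxxxx ✓), payload 110111.
Byte 4: 0x93 = 10010011 (10xxxxxx ✓), payload 010011.
Concatenate: 001001111110111010011 = 0x4FDD3 (21 bits → U+4FDD3).

U+4FDD3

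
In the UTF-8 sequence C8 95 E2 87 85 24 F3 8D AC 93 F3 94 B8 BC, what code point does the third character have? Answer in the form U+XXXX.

Offset 0: leading byte 0xC8 = 11001000 → 2-byte char #1 = C8 95.
Offset 2: leading byte 0xE2 = 11100010 → 3-byte char #2 = E2 87 85.
Offset 5: leading byte 0x24 = 00100100 → 1-byte char #3 = 24.
Leading byte 0x24 = 00100100 matches 0xxxxxxx → 1-byte sequence.
Byte 1: 0x24 = 00100100, payload 0100100 (7 bits).
Concatenate: 0100100 = 0x24 (7 bits → U+0024).

U+0024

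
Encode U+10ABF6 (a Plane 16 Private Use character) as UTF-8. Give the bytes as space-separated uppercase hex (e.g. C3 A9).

U+10ABF6 = 0x10ABF6 = 1092598 decimal. In range U+10000–U+10FFFF → 4-byte form: 11110xxx 10xxxxxx 10xxxxxx 10xxxxxx.
Binary (21 bits): 100001010101111110110.
Split 3+6+6+6: 100 | 001010 | 101111 | 110110.
Byte 1: 11110100 = 0xF4.
Byte 2: 10001010 = 0x8A.
Byte 3: 10101111 = 0xAF.
Byte 4: 10110110 = 0xB6.

F4 8A AF B6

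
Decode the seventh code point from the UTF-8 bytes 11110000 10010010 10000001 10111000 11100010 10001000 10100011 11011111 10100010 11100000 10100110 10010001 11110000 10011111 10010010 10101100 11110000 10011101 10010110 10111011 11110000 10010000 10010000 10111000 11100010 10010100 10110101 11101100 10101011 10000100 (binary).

Offset 0: leading byte 0xF0 = 11110000 → 4-byte char #1 = F0 92 81 B8.
Offset 4: leading byte 0xE2 = 11100010 → 3-byte char #2 = E2 88 A3.
Offset 7: leading byte 0xDF = 11011111 → 2-byte char #3 = DF A2.
Offset 9: leading byte 0xE0 = 11100000 → 3-byte char #4 = E0 A6 91.
Offset 12: leading byte 0xF0 = 11110000 → 4-byte char #5 = F0 9F 92 AC.
Offset 16: leading byte 0xF0 = 11110000 → 4-byte char #6 = F0 9D 96 BB.
Offset 20: leading byte 0xF0 = 11110000 → 4-byte char #7 = F0 90 90 B8.
Leading byte 0xF0 = 11110000 matches 11110xxx → 4-byte sequence.
Byte 1: 0xF0 = 11110000, payload 000 (3 bits).
Byte 2: 0x90 = 10010000 (10xxxxxx ✓), payload 010000.
Byte 3: 0x90 = 10010000 (10xxxxxx ✓), payload 010000.
Byte 4: 0xB8 = 10111000 (10xxxxxx ✓), payload 111000.
Concatenate: 000010000010000111000 = 0x10438 (21 bits → U+10438).

U+10438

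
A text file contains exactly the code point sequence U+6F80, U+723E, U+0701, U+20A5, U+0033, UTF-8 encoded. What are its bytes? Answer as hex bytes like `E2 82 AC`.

E6 BE 80 E7 88 BE DC 81 E2 82 A5 33

U+6F80: 3-byte form → E6 BE 80.
U+723E: 3-byte form → E7 88 BE.
U+0701: 2-byte form → DC 81.
U+20A5: 3-byte form → E2 82 A5.
U+0033: 1-byte form → 33.
Concatenated (12 bytes): E6 BE 80 E7 88 BE DC 81 E2 82 A5 33.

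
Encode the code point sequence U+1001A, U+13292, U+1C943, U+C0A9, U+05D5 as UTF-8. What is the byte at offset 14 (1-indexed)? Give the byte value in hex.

1-indexed offset 14 is 0-indexed offset 13.
U+1001A → 4-byte form F0 90 80 9A at offsets 0–3.
U+13292 → 4-byte form F0 93 8A 92 at offsets 4–7.
U+1C943 → 4-byte form F0 9C A5 83 at offsets 8–11.
U+C0A9 → 3-byte form EC 82 A9 at offsets 12–14.
Offset 13 falls in char 4's range; it's byte 2 of EC 82 A9 = 0x82.

0x82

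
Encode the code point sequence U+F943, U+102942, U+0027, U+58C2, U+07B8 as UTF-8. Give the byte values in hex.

EF A5 83 F4 82 A5 82 27 E5 A3 82 DE B8

U+F943: 3-byte form → EF A5 83.
U+102942: 4-byte form → F4 82 A5 82.
U+0027: 1-byte form → 27.
U+58C2: 3-byte form → E5 A3 82.
U+07B8: 2-byte form → DE B8.
Concatenated (13 bytes): EF A5 83 F4 82 A5 82 27 E5 A3 82 DE B8.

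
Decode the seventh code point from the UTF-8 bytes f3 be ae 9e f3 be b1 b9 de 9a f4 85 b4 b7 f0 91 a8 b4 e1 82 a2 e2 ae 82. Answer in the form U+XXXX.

U+2B82

Offset 0: leading byte 0xF3 = 11110011 → 4-byte char #1 = F3 BE AE 9E.
Offset 4: leading byte 0xF3 = 11110011 → 4-byte char #2 = F3 BE B1 B9.
Offset 8: leading byte 0xDE = 11011110 → 2-byte char #3 = DE 9A.
Offset 10: leading byte 0xF4 = 11110100 → 4-byte char #4 = F4 85 B4 B7.
Offset 14: leading byte 0xF0 = 11110000 → 4-byte char #5 = F0 91 A8 B4.
Offset 18: leading byte 0xE1 = 11100001 → 3-byte char #6 = E1 82 A2.
Offset 21: leading byte 0xE2 = 11100010 → 3-byte char #7 = E2 AE 82.
Leading byte 0xE2 = 11100010 matches 1110xxxx → 3-byte sequence.
Byte 1: 0xE2 = 11100010, payload 0010 (4 bits).
Byte 2: 0xAE = 10101110 (10xxxxxx ✓), payload 101110.
Byte 3: 0x82 = 10000010 (10xxxxxx ✓), payload 000010.
Concatenate: 0010101110000010 = 0x2B82 (16 bits → U+2B82).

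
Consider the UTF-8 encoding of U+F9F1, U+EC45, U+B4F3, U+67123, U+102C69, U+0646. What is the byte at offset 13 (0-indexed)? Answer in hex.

U+F9F1 → 3-byte form EF A7 B1 at offsets 0–2.
U+EC45 → 3-byte form EE B1 85 at offsets 3–5.
U+B4F3 → 3-byte form EB 93 B3 at offsets 6–8.
U+67123 → 4-byte form F1 A7 84 A3 at offsets 9–12.
U+102C69 → 4-byte form F4 82 B1 A9 at offsets 13–16.
Offset 13 falls in char 5's range; it's byte 1 of F4 82 B1 A9 = 0xF4.

0xF4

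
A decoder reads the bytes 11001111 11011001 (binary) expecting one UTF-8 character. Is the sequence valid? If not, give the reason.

invalid (non-continuation byte where continuation expected)

Leading byte 0xCF = 11001111 → 2-byte form.
Byte 2 is 0xD9 = 11011001, which is not 10xxxxxx — expected a continuation byte.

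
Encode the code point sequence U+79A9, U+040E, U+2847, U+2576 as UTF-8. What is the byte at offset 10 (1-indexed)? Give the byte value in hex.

1-indexed offset 10 is 0-indexed offset 9.
U+79A9 → 3-byte form E7 A6 A9 at offsets 0–2.
U+040E → 2-byte form D0 8E at offsets 3–4.
U+2847 → 3-byte form E2 A1 87 at offsets 5–7.
U+2576 → 3-byte form E2 95 B6 at offsets 8–10.
Offset 9 falls in char 4's range; it's byte 2 of E2 95 B6 = 0x95.

0x95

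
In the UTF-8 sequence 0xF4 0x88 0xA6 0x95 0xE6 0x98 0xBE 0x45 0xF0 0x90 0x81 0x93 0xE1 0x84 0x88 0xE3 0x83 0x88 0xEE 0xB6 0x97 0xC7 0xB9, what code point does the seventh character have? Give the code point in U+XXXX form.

Offset 0: leading byte 0xF4 = 11110100 → 4-byte char #1 = F4 88 A6 95.
Offset 4: leading byte 0xE6 = 11100110 → 3-byte char #2 = E6 98 BE.
Offset 7: leading byte 0x45 = 01000101 → 1-byte char #3 = 45.
Offset 8: leading byte 0xF0 = 11110000 → 4-byte char #4 = F0 90 81 93.
Offset 12: leading byte 0xE1 = 11100001 → 3-byte char #5 = E1 84 88.
Offset 15: leading byte 0xE3 = 11100011 → 3-byte char #6 = E3 83 88.
Offset 18: leading byte 0xEE = 11101110 → 3-byte char #7 = EE B6 97.
Leading byte 0xEE = 11101110 matches 1110xxxx → 3-byte sequence.
Byte 1: 0xEE = 11101110, payload 1110 (4 bits).
Byte 2: 0xB6 = 10110110 (10xxxxxx ✓), payload 110110.
Byte 3: 0x97 = 10010111 (10xxxxxx ✓), payload 010111.
Concatenate: 1110110110010111 = 0xED97 (16 bits → U+ED97).

U+ED97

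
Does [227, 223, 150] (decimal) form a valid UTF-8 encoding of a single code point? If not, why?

Leading byte 0xE3 = 11100011 → 3-byte form.
Byte 2 is 0xDF = 11011111, which is not 10xxxxxx — expected a continuation byte.

invalid (non-continuation byte where continuation expected)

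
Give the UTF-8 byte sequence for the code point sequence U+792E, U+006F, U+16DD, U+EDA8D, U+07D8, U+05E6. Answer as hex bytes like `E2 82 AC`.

U+792E: 3-byte form → E7 A4 AE.
U+006F: 1-byte form → 6F.
U+16DD: 3-byte form → E1 9B 9D.
U+EDA8D: 4-byte form → F3 AD AA 8D.
U+07D8: 2-byte form → DF 98.
U+05E6: 2-byte form → D7 A6.
Concatenated (15 bytes): E7 A4 AE 6F E1 9B 9D F3 AD AA 8D DF 98 D7 A6.

E7 A4 AE 6F E1 9B 9D F3 AD AA 8D DF 98 D7 A6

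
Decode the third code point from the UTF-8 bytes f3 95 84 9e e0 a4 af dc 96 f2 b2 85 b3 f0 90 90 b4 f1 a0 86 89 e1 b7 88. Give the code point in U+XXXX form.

U+0716

Offset 0: leading byte 0xF3 = 11110011 → 4-byte char #1 = F3 95 84 9E.
Offset 4: leading byte 0xE0 = 11100000 → 3-byte char #2 = E0 A4 AF.
Offset 7: leading byte 0xDC = 11011100 → 2-byte char #3 = DC 96.
Leading byte 0xDC = 11011100 matches 110xxxxx → 2-byte sequence.
Byte 1: 0xDC = 11011100, payload 11100 (5 bits).
Byte 2: 0x96 = 10010110 (10xxxxxx ✓), payload 010110.
Concatenate: 11100010110 = 0x716 (11 bits → U+0716).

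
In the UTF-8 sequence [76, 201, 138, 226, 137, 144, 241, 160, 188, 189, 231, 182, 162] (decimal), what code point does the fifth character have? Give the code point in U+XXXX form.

U+7DA2

Offset 0: leading byte 0x4C = 01001100 → 1-byte char #1 = 4C.
Offset 1: leading byte 0xC9 = 11001001 → 2-byte char #2 = C9 8A.
Offset 3: leading byte 0xE2 = 11100010 → 3-byte char #3 = E2 89 90.
Offset 6: leading byte 0xF1 = 11110001 → 4-byte char #4 = F1 A0 BC BD.
Offset 10: leading byte 0xE7 = 11100111 → 3-byte char #5 = E7 B6 A2.
Leading byte 0xE7 = 11100111 matches 1110xxxx → 3-byte sequence.
Byte 1: 0xE7 = 11100111, payload 0111 (4 bits).
Byte 2: 0xB6 = 10110110 (10xxxxxx ✓), payload 110110.
Byte 3: 0xA2 = 10100010 (10xxxxxx ✓), payload 100010.
Concatenate: 0111110110100010 = 0x7DA2 (16 bits → U+7DA2).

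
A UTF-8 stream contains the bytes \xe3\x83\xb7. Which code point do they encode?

U+30F7

Leading byte 0xE3 = 11100011 matches 1110xxxx → 3-byte sequence.
Byte 1: 0xE3 = 11100011, payload 0011 (4 bits).
Byte 2: 0x83 = 10000011 (10xxxxxx ✓), payload 000011.
Byte 3: 0xB7 = 10110111 (10xxxxxx ✓), payload 110111.
Concatenate: 0011000011110111 = 0x30F7 (16 bits → U+30F7).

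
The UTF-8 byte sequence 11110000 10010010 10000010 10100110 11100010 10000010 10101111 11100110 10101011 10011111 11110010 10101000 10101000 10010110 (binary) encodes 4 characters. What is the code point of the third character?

U+6ADF

Offset 0: leading byte 0xF0 = 11110000 → 4-byte char #1 = F0 92 82 A6.
Offset 4: leading byte 0xE2 = 11100010 → 3-byte char #2 = E2 82 AF.
Offset 7: leading byte 0xE6 = 11100110 → 3-byte char #3 = E6 AB 9F.
Leading byte 0xE6 = 11100110 matches 1110xxxx → 3-byte sequence.
Byte 1: 0xE6 = 11100110, payload 0110 (4 bits).
Byte 2: 0xAB = 10101011 (10xxxxxx ✓), payload 101011.
Byte 3: 0x9F = 10011111 (10xxxxxx ✓), payload 011111.
Concatenate: 0110101011011111 = 0x6ADF (16 bits → U+6ADF).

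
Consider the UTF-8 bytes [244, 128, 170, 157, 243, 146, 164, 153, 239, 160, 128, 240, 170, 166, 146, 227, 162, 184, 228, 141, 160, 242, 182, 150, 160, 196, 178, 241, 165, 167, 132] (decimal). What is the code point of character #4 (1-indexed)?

U+2A992

Offset 0: leading byte 0xF4 = 11110100 → 4-byte char #1 = F4 80 AA 9D.
Offset 4: leading byte 0xF3 = 11110011 → 4-byte char #2 = F3 92 A4 99.
Offset 8: leading byte 0xEF = 11101111 → 3-byte char #3 = EF A0 80.
Offset 11: leading byte 0xF0 = 11110000 → 4-byte char #4 = F0 AA A6 92.
Leading byte 0xF0 = 11110000 matches 11110xxx → 4-byte sequence.
Byte 1: 0xF0 = 11110000, payload 000 (3 bits).
Byte 2: 0xAA = 10101010 (10xxxxxx ✓), payload 101010.
Byte 3: 0xA6 = 10100110 (10xxxxxx ✓), payload 100110.
Byte 4: 0x92 = 10010010 (10xxxxxx ✓), payload 010010.
Concatenate: 000101010100110010010 = 0x2A992 (21 bits → U+2A992).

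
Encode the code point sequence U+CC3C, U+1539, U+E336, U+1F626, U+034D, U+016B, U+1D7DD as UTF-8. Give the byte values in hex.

U+CC3C: 3-byte form → EC B0 BC.
U+1539: 3-byte form → E1 94 B9.
U+E336: 3-byte form → EE 8C B6.
U+1F626: 4-byte form → F0 9F 98 A6.
U+034D: 2-byte form → CD 8D.
U+016B: 2-byte form → C5 AB.
U+1D7DD: 4-byte form → F0 9D 9F 9D.
Concatenated (21 bytes): EC B0 BC E1 94 B9 EE 8C B6 F0 9F 98 A6 CD 8D C5 AB F0 9D 9F 9D.

EC B0 BC E1 94 B9 EE 8C B6 F0 9F 98 A6 CD 8D C5 AB F0 9D 9F 9D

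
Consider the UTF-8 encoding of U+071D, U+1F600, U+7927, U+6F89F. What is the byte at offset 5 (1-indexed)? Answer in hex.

0x98

1-indexed offset 5 is 0-indexed offset 4.
U+071D → 2-byte form DC 9D at offsets 0–1.
U+1F600 → 4-byte form F0 9F 98 80 at offsets 2–5.
Offset 4 falls in char 2's range; it's byte 3 of F0 9F 98 80 = 0x98.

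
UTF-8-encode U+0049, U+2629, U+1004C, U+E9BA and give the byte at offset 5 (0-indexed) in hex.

U+0049 → 1-byte form 49 at offsets 0–0.
U+2629 → 3-byte form E2 98 A9 at offsets 1–3.
U+1004C → 4-byte form F0 90 81 8C at offsets 4–7.
Offset 5 falls in char 3's range; it's byte 2 of F0 90 81 8C = 0x90.

0x90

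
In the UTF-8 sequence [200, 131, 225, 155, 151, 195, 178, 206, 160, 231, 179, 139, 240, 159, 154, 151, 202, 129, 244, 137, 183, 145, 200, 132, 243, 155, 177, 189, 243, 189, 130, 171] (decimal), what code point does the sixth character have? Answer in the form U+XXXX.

Offset 0: leading byte 0xC8 = 11001000 → 2-byte char #1 = C8 83.
Offset 2: leading byte 0xE1 = 11100001 → 3-byte char #2 = E1 9B 97.
Offset 5: leading byte 0xC3 = 11000011 → 2-byte char #3 = C3 B2.
Offset 7: leading byte 0xCE = 11001110 → 2-byte char #4 = CE A0.
Offset 9: leading byte 0xE7 = 11100111 → 3-byte char #5 = E7 B3 8B.
Offset 12: leading byte 0xF0 = 11110000 → 4-byte char #6 = F0 9F 9A 97.
Leading byte 0xF0 = 11110000 matches 11110xxx → 4-byte sequence.
Byte 1: 0xF0 = 11110000, payload 000 (3 bits).
Byte 2: 0x9F = 10011111 (10xxxxxx ✓), payload 011111.
Byte 3: 0x9A = 10011010 (10xxxxxx ✓), payload 011010.
Byte 4: 0x97 = 10010111 (10xxxxxx ✓), payload 010111.
Concatenate: 000011111011010010111 = 0x1F697 (21 bits → U+1F697).

U+1F697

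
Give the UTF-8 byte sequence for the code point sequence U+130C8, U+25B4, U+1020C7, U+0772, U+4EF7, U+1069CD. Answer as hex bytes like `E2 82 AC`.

U+130C8: 4-byte form → F0 93 83 88.
U+25B4: 3-byte form → E2 96 B4.
U+1020C7: 4-byte form → F4 82 83 87.
U+0772: 2-byte form → DD B2.
U+4EF7: 3-byte form → E4 BB B7.
U+1069CD: 4-byte form → F4 86 A7 8D.
Concatenated (20 bytes): F0 93 83 88 E2 96 B4 F4 82 83 87 DD B2 E4 BB B7 F4 86 A7 8D.

F0 93 83 88 E2 96 B4 F4 82 83 87 DD B2 E4 BB B7 F4 86 A7 8D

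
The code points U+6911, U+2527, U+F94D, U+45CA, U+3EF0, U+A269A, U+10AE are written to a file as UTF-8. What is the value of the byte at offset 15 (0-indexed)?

U+6911 → 3-byte form E6 A4 91 at offsets 0–2.
U+2527 → 3-byte form E2 94 A7 at offsets 3–5.
U+F94D → 3-byte form EF A5 8D at offsets 6–8.
U+45CA → 3-byte form E4 97 8A at offsets 9–11.
U+3EF0 → 3-byte form E3 BB B0 at offsets 12–14.
U+A269A → 4-byte form F2 A2 9A 9A at offsets 15–18.
Offset 15 falls in char 6's range; it's byte 1 of F2 A2 9A 9A = 0xF2.

0xF2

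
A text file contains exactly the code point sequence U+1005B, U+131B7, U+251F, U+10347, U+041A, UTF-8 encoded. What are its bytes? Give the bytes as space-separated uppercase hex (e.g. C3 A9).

U+1005B: 4-byte form → F0 90 81 9B.
U+131B7: 4-byte form → F0 93 86 B7.
U+251F: 3-byte form → E2 94 9F.
U+10347: 4-byte form → F0 90 8D 87.
U+041A: 2-byte form → D0 9A.
Concatenated (17 bytes): F0 90 81 9B F0 93 86 B7 E2 94 9F F0 90 8D 87 D0 9A.

F0 90 81 9B F0 93 86 B7 E2 94 9F F0 90 8D 87 D0 9A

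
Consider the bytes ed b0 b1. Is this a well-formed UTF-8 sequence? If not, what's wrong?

invalid (encodes a surrogate (U+D800–U+DFFF))

Structurally a 3-byte sequence; payload = 0xDC31.
But 0xDC31 is in U+D800–U+DFFF, the surrogate range. Surrogates are not Unicode scalar values and are forbidden in UTF-8.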